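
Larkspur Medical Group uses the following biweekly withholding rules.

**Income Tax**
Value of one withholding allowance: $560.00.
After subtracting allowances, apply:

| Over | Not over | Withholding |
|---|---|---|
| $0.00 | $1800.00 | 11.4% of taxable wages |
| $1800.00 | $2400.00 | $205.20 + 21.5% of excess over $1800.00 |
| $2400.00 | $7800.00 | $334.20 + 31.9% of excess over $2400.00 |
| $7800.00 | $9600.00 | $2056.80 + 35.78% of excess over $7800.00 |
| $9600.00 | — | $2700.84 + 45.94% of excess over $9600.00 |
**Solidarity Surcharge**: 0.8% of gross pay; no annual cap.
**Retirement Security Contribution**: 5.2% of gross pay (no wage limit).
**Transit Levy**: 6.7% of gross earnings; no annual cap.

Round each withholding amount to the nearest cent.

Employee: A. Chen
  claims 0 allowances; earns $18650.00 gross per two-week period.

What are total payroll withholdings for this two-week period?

$9226.96

Income Tax: taxable = $18650.00
  $2700.84 + 45.94% × ($18650.00 − $9600.00) = $2700.84 + 45.94% × $9050.00 = $6858.41
Solidarity Surcharge: 0.8% × $18650.00 = $149.20
Retirement Security Contribution: 5.2% × $18650.00 = $969.80
Transit Levy: 6.7% × $18650.00 = $1249.55
Total: $6858.41 + $149.20 + $969.80 + $1249.55 = $9226.96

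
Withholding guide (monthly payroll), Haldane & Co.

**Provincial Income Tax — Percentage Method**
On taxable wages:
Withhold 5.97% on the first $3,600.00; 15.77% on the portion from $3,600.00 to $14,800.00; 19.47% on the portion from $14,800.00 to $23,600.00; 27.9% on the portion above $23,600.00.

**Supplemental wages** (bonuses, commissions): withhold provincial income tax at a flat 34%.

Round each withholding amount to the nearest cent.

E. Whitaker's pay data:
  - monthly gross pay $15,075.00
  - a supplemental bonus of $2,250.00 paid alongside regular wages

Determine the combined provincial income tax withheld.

Provincial Income Tax: taxable = $15,075.00
  $1,981.16 + 19.47% × ($15,075.00 − $14,800.00) = $1,981.16 + 19.47% × $275.00 = $2,034.70
Supplemental (34% flat on bonus): 34% × $2,250.00 = $765.00
Total provincial income tax: $2,034.70 + $765.00 = $2,799.70

$2,799.70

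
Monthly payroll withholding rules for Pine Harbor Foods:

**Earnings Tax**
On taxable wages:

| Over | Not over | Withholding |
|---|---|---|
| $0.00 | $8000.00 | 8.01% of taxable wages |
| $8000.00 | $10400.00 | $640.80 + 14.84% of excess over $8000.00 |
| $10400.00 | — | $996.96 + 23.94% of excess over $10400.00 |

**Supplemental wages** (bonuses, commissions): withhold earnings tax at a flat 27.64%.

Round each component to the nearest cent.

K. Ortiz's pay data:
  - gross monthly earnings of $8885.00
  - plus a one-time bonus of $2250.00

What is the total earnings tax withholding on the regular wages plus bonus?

$1394.03

Earnings Tax: taxable = $8885.00
  $640.80 + 14.84% × ($8885.00 − $8000.00) = $640.80 + 14.84% × $885.00 = $772.13
Supplemental (27.64% flat on bonus): 27.64% × $2250.00 = $621.90
Total earnings tax: $772.13 + $621.90 = $1394.03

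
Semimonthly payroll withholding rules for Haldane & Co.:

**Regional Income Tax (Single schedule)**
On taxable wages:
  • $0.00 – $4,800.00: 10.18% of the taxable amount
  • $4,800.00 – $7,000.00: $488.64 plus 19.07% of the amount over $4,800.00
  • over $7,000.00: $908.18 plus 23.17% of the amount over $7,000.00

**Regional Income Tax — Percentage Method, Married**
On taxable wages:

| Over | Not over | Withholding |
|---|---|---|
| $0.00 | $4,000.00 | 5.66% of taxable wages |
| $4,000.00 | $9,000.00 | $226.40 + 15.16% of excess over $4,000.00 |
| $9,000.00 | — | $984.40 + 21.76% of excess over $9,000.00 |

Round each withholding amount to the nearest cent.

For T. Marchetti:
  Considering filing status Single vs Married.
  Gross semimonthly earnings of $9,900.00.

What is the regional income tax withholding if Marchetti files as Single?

Regional Income Tax (Single): taxable = $9,900.00
  $908.18 + 23.17% × ($9,900.00 − $7,000.00) = $908.18 + 23.17% × $2,900.00 = $1,580.11

$1,580.11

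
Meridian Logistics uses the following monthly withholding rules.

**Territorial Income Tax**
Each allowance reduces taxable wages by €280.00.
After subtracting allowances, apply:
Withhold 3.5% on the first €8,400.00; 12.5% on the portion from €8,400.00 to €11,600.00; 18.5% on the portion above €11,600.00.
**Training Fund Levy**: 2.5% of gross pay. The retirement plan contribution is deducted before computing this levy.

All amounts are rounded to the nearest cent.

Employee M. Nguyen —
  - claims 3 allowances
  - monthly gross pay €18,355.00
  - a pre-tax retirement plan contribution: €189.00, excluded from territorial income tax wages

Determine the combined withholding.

€2,207.46

Territorial Income Tax: taxable = €18,355.00 − €189.00 − 3×€280.00 = €17,326.00
  €694.00 + 18.5% × (€17,326.00 − €11,600.00) = €694.00 + 18.5% × €5,726.00 = €1,753.31
Training Fund Levy: 2.5% × €18,166.00 = €454.15
Total: €1,753.31 + €454.15 = €2,207.46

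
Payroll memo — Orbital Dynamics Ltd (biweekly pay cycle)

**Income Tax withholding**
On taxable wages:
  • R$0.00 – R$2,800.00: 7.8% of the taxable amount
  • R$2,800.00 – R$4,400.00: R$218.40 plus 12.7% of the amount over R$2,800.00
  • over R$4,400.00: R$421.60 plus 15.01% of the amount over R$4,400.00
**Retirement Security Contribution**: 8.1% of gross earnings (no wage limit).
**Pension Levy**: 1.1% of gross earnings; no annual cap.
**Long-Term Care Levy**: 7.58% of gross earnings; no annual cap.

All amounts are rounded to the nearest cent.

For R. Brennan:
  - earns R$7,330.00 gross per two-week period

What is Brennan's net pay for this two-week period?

Income Tax: taxable = R$7,330.00
  R$421.60 + 15.01% × (R$7,330.00 − R$4,400.00) = R$421.60 + 15.01% × R$2,930.00 = R$861.39
Retirement Security Contribution: 8.1% × R$7,330.00 = R$593.73
Pension Levy: 1.1% × R$7,330.00 = R$80.63
Long-Term Care Levy: 7.58% × R$7,330.00 = R$555.61
Total withheld: R$861.39 + R$593.73 + R$80.63 + R$555.61 = R$2,091.36
Net pay: R$7,330.00 − R$2,091.36 = R$5,238.64

R$5,238.64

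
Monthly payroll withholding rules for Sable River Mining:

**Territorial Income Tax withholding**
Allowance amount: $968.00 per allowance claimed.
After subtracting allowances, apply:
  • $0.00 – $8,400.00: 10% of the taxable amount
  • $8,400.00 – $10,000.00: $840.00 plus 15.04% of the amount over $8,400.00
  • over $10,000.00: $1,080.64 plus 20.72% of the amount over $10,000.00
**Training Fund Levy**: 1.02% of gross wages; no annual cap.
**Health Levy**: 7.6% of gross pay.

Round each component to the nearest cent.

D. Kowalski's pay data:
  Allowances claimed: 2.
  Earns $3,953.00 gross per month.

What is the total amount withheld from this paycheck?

Territorial Income Tax: taxable = $3,953.00 − 2×$968.00 = $2,017.00
  10% × $2,017.00 = $201.70
Training Fund Levy: 1.02% × $3,953.00 = $40.32
Health Levy: 7.6% × $3,953.00 = $300.43
Total: $201.70 + $40.32 + $300.43 = $542.45

$542.45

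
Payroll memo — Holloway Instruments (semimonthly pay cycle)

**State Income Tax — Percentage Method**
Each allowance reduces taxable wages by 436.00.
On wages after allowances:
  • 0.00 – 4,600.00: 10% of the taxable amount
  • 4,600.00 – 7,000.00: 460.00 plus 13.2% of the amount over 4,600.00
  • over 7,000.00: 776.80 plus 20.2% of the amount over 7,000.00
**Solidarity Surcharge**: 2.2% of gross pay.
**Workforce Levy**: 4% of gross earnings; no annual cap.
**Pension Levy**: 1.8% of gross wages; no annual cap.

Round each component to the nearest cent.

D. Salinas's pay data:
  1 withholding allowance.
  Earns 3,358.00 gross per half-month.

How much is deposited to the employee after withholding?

2,797.16

State Income Tax: taxable = 3,358.00 − 1×436.00 = 2,922.00
  10% × 2,922.00 = 292.20
Solidarity Surcharge: 2.2% × 3,358.00 = 73.88
Workforce Levy: 4% × 3,358.00 = 134.32
Pension Levy: 1.8% × 3,358.00 = 60.44
Total withheld: 292.20 + 73.88 + 134.32 + 60.44 = 560.84
Net pay: 3,358.00 − 560.84 = 2,797.16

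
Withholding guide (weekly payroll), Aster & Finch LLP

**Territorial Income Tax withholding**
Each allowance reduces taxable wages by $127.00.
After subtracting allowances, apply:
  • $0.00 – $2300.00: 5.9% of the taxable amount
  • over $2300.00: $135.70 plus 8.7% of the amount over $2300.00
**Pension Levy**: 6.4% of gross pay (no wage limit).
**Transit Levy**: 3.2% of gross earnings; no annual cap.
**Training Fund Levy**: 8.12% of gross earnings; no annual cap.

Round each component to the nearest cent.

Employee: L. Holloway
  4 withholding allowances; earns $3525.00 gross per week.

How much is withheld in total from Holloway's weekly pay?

Territorial Income Tax: taxable = $3525.00 − 4×$127.00 = $3017.00
  $135.70 + 8.7% × ($3017.00 − $2300.00) = $135.70 + 8.7% × $717.00 = $198.08
Pension Levy: 6.4% × $3525.00 = $225.60
Transit Levy: 3.2% × $3525.00 = $112.80
Training Fund Levy: 8.12% × $3525.00 = $286.23
Total: $198.08 + $225.60 + $112.80 + $286.23 = $822.71

$822.71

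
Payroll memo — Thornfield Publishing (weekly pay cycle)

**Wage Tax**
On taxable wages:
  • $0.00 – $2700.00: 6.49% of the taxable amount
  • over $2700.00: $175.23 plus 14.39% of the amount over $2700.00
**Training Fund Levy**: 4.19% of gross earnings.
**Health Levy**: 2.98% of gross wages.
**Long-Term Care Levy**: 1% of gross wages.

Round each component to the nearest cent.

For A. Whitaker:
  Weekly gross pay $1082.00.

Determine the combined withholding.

$158.62

Wage Tax: taxable = $1082.00
  6.49% × $1082.00 = $70.22
Training Fund Levy: 4.19% × $1082.00 = $45.34
Health Levy: 2.98% × $1082.00 = $32.24
Long-Term Care Levy: 1% × $1082.00 = $10.82
Total: $70.22 + $45.34 + $32.24 + $10.82 = $158.62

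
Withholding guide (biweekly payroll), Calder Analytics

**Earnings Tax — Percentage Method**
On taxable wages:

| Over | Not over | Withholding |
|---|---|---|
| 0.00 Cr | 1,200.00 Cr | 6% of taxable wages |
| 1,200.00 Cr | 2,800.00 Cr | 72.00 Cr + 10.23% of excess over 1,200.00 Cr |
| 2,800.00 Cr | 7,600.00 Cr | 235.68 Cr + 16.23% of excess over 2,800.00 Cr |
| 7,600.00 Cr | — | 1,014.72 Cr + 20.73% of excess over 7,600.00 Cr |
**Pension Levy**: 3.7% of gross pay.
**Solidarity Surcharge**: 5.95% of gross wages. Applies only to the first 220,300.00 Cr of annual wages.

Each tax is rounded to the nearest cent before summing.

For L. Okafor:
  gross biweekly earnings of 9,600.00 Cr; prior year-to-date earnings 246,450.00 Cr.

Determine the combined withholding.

1,784.52 Cr

Earnings Tax: taxable = 9,600.00 Cr
  1,014.72 Cr + 20.73% × (9,600.00 Cr − 7,600.00 Cr) = 1,014.72 Cr + 20.73% × 2,000.00 Cr = 1,429.32 Cr
Pension Levy: 3.7% × 9,600.00 Cr = 355.20 Cr
Solidarity Surcharge: YTD 246,450.00 Cr ≥ cap 220,300.00 Cr → 0.00 Cr
Total: 1,429.32 Cr + 355.20 Cr + 0.00 Cr = 1,784.52 Cr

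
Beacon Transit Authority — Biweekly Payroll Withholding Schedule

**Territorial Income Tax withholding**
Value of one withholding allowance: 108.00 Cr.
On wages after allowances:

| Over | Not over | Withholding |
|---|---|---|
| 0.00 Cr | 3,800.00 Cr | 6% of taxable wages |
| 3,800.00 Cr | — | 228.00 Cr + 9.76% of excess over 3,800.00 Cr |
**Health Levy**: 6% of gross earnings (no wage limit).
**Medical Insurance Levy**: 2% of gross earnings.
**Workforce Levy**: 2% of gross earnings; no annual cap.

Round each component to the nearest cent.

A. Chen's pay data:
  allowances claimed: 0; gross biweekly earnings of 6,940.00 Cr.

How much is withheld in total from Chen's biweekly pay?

1,228.46 Cr

Territorial Income Tax: taxable = 6,940.00 Cr
  228.00 Cr + 9.76% × (6,940.00 Cr − 3,800.00 Cr) = 228.00 Cr + 9.76% × 3,140.00 Cr = 534.46 Cr
Health Levy: 6% × 6,940.00 Cr = 416.40 Cr
Medical Insurance Levy: 2% × 6,940.00 Cr = 138.80 Cr
Workforce Levy: 2% × 6,940.00 Cr = 138.80 Cr
Total: 534.46 Cr + 416.40 Cr + 138.80 Cr + 138.80 Cr = 1,228.46 Cr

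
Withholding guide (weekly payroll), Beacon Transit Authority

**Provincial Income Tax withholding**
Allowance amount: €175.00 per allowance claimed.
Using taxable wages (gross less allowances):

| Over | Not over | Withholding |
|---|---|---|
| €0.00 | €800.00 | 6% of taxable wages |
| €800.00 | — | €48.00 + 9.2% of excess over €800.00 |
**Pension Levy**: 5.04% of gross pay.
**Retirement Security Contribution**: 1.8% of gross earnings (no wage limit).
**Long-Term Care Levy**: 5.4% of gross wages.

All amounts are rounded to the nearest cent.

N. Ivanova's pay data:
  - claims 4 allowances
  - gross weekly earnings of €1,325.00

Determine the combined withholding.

Provincial Income Tax: taxable = €1,325.00 − 4×€175.00 = €625.00
  6% × €625.00 = €37.50
Pension Levy: 5.04% × €1,325.00 = €66.78
Retirement Security Contribution: 1.8% × €1,325.00 = €23.85
Long-Term Care Levy: 5.4% × €1,325.00 = €71.55
Total: €37.50 + €66.78 + €23.85 + €71.55 = €199.68

€199.68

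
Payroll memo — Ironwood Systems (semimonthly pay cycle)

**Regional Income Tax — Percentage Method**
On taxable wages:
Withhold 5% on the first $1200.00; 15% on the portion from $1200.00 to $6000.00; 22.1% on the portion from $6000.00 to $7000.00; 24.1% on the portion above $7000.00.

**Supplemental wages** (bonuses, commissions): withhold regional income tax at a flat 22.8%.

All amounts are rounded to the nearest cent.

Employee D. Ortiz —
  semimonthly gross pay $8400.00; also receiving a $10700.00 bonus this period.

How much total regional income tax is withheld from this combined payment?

Regional Income Tax: taxable = $8400.00
  $1001.00 + 24.1% × ($8400.00 − $7000.00) = $1001.00 + 24.1% × $1400.00 = $1338.40
Supplemental (22.8% flat on bonus): 22.8% × $10700.00 = $2439.60
Total regional income tax: $1338.40 + $2439.60 = $3778.00

$3778.00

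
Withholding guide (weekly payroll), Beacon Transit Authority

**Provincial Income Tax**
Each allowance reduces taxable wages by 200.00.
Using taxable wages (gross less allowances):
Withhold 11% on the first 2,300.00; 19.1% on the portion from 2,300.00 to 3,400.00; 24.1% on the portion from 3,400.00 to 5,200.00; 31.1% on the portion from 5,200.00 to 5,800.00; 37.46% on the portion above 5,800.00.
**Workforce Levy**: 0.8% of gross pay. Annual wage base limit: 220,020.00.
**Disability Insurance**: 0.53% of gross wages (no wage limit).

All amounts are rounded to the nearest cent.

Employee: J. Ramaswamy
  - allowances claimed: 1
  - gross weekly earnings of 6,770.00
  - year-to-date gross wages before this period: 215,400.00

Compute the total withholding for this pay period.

1,444.78

Provincial Income Tax: taxable = 6,770.00 − 1×200.00 = 6,570.00
  1,083.50 + 37.46% × (6,570.00 − 5,800.00) = 1,083.50 + 37.46% × 770.00 = 1,371.94
Workforce Levy: cap 220,020.00 − YTD 215,400.00 = 4,620.00 subject; 0.8% × 4,620.00 = 36.96
Disability Insurance: 0.53% × 6,770.00 = 35.88
Total: 1,371.94 + 36.96 + 35.88 = 1,444.78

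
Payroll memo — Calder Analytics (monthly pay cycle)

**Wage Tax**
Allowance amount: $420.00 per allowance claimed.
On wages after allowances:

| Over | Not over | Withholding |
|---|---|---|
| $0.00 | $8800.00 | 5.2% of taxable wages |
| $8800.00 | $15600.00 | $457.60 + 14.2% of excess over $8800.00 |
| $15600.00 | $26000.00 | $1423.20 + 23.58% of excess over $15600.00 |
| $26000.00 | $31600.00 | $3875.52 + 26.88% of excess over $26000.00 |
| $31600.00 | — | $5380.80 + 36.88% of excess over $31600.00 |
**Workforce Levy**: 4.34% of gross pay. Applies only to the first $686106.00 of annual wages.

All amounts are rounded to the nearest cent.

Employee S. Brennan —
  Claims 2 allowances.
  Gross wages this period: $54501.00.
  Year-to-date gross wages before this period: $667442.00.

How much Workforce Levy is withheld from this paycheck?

$810.02

Workforce Levy: cap $686106.00 − YTD $667442.00 = $18664.00 subject; 4.34% × $18664.00 = $810.02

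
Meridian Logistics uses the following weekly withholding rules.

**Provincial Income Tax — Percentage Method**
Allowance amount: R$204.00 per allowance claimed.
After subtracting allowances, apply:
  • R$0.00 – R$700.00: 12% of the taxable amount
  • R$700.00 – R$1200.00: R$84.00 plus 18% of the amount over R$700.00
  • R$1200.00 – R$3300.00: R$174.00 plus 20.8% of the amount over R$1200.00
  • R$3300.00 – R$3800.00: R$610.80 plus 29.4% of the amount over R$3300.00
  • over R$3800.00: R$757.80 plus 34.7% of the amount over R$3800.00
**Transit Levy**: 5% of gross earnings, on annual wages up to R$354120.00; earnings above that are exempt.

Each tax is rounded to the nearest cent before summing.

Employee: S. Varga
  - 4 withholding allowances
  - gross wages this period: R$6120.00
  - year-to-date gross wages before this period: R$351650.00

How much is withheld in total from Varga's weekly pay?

Provincial Income Tax: taxable = R$6120.00 − 4×R$204.00 = R$5304.00
  R$757.80 + 34.7% × (R$5304.00 − R$3800.00) = R$757.80 + 34.7% × R$1504.00 = R$1279.69
Transit Levy: cap R$354120.00 − YTD R$351650.00 = R$2470.00 subject; 5% × R$2470.00 = R$123.50
Total: R$1279.69 + R$123.50 = R$1403.19

R$1403.19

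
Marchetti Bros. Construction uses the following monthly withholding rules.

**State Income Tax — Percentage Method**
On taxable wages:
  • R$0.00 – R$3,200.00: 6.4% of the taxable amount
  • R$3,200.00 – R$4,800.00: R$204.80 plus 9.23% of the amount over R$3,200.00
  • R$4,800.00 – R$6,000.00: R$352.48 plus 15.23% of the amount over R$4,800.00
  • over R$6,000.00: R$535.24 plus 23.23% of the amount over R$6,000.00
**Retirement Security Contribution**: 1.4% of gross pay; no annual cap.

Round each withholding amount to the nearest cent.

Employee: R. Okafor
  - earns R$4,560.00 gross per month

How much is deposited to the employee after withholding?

State Income Tax: taxable = R$4,560.00
  R$204.80 + 9.23% × (R$4,560.00 − R$3,200.00) = R$204.80 + 9.23% × R$1,360.00 = R$330.33
Retirement Security Contribution: 1.4% × R$4,560.00 = R$63.84
Total withheld: R$330.33 + R$63.84 = R$394.17
Net pay: R$4,560.00 − R$394.17 = R$4,165.83

R$4,165.83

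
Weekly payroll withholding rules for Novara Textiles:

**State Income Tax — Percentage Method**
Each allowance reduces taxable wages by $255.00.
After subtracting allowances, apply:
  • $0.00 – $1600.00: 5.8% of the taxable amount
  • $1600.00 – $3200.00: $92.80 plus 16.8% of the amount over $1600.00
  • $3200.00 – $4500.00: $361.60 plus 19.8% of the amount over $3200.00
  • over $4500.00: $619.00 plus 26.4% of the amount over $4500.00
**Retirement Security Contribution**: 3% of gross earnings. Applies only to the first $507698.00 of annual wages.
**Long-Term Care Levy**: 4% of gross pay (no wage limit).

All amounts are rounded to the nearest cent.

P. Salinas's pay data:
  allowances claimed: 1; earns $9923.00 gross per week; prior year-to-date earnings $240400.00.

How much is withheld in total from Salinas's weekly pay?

State Income Tax: taxable = $9923.00 − 1×$255.00 = $9668.00
  $619.00 + 26.4% × ($9668.00 − $4500.00) = $619.00 + 26.4% × $5168.00 = $1983.35
Retirement Security Contribution: 3% × $9923.00 = $297.69
Long-Term Care Levy: 4% × $9923.00 = $396.92
Total: $1983.35 + $297.69 + $396.92 = $2677.96

$2677.96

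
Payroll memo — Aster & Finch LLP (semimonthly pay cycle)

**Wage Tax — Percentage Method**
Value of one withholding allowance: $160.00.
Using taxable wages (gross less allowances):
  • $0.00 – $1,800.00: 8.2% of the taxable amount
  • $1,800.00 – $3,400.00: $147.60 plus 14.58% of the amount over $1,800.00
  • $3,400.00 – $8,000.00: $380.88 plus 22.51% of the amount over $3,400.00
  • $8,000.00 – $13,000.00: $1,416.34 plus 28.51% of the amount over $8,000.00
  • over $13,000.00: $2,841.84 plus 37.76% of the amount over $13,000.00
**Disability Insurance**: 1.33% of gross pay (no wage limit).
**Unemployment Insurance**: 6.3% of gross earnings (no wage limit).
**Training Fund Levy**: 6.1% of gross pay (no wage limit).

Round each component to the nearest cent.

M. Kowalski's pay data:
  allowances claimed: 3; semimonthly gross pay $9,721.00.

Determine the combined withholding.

Wage Tax: taxable = $9,721.00 − 3×$160.00 = $9,241.00
  $1,416.34 + 28.51% × ($9,241.00 − $8,000.00) = $1,416.34 + 28.51% × $1,241.00 = $1,770.15
Disability Insurance: 1.33% × $9,721.00 = $129.29
Unemployment Insurance: 6.3% × $9,721.00 = $612.42
Training Fund Levy: 6.1% × $9,721.00 = $592.98
Total: $1,770.15 + $129.29 + $612.42 + $592.98 = $3,104.84

$3,104.84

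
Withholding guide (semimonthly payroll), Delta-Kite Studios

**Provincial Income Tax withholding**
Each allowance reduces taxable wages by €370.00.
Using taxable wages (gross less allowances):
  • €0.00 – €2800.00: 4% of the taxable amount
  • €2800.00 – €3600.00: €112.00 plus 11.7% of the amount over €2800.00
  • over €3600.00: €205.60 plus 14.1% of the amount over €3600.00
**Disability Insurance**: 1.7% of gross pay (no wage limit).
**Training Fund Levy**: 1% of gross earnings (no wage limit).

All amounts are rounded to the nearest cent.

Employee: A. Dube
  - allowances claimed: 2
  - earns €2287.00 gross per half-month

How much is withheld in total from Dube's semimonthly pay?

Provincial Income Tax: taxable = €2287.00 − 2×€370.00 = €1547.00
  4% × €1547.00 = €61.88
Disability Insurance: 1.7% × €2287.00 = €38.88
Training Fund Levy: 1% × €2287.00 = €22.87
Total: €61.88 + €38.88 + €22.87 = €123.63

€123.63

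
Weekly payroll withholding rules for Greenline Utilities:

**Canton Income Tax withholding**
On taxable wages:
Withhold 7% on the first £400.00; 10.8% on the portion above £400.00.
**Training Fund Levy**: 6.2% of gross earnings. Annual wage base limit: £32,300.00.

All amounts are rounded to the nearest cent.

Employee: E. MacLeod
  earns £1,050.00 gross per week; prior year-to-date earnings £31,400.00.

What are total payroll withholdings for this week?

£154.00

Canton Income Tax: taxable = £1,050.00
  £28.00 + 10.8% × (£1,050.00 − £400.00) = £28.00 + 10.8% × £650.00 = £98.20
Training Fund Levy: cap £32,300.00 − YTD £31,400.00 = £900.00 subject; 6.2% × £900.00 = £55.80
Total: £98.20 + £55.80 = £154.00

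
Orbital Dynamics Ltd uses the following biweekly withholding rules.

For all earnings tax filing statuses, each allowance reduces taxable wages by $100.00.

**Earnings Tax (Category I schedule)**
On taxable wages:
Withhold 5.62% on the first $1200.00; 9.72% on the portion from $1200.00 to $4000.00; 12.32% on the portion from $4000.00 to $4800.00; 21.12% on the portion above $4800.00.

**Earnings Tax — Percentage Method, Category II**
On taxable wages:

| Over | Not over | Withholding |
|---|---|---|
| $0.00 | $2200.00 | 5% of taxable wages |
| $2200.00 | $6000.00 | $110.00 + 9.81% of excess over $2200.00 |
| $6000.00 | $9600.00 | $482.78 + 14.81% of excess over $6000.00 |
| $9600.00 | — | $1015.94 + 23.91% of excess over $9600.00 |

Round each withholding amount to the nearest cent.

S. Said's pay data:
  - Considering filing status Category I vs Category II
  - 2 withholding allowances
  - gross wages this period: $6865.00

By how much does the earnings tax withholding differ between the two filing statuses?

Earnings Tax (Category I): taxable = $6865.00 − 2×$100.00 = $6665.00
  $438.16 + 21.12% × ($6665.00 − $4800.00) = $438.16 + 21.12% × $1865.00 = $832.05
Earnings Tax (Category II): taxable = $6865.00 − 2×$100.00 = $6665.00
  $482.78 + 14.81% × ($6665.00 − $6000.00) = $482.78 + 14.81% × $665.00 = $581.27
Difference: |$832.05 − $581.27| = $250.78 (higher under Category I)

$250.78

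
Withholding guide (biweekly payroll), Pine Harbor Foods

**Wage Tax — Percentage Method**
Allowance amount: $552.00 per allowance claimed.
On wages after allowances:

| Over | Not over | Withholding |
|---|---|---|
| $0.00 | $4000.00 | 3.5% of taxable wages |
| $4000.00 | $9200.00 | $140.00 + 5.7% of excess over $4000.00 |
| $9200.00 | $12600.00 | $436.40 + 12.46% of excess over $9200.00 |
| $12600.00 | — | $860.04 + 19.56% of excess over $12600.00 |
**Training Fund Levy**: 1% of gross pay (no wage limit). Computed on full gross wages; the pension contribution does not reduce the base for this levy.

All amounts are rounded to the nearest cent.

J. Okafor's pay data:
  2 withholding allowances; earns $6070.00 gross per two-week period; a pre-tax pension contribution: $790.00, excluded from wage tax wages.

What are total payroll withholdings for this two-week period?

Wage Tax: taxable = $6070.00 − $790.00 − 2×$552.00 = $4176.00
  $140.00 + 5.7% × ($4176.00 − $4000.00) = $140.00 + 5.7% × $176.00 = $150.03
Training Fund Levy: 1% × $6070.00 = $60.70
Total: $150.03 + $60.70 = $210.73

$210.73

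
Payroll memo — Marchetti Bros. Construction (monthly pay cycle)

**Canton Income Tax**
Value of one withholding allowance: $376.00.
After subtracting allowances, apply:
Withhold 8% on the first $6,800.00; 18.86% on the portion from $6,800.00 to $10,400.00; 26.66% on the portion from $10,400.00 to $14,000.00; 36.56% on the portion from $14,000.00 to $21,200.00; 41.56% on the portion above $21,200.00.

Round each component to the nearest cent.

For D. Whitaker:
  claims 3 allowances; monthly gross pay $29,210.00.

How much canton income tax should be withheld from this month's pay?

Canton Income Tax: taxable = $29,210.00 − 3×$376.00 = $28,082.00
  $4,815.04 + 41.56% × ($28,082.00 − $21,200.00) = $4,815.04 + 41.56% × $6,882.00 = $7,675.20

$7,675.20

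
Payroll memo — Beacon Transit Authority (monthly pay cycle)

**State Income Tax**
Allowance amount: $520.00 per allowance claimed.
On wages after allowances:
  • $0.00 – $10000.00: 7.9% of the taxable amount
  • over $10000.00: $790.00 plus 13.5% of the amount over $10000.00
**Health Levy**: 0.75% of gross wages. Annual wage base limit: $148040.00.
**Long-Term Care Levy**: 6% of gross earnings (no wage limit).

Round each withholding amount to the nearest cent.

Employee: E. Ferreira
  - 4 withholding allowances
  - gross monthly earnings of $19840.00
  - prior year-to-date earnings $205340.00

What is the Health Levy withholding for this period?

Health Levy: YTD $205340.00 ≥ cap $148040.00 → $0.00

$0.00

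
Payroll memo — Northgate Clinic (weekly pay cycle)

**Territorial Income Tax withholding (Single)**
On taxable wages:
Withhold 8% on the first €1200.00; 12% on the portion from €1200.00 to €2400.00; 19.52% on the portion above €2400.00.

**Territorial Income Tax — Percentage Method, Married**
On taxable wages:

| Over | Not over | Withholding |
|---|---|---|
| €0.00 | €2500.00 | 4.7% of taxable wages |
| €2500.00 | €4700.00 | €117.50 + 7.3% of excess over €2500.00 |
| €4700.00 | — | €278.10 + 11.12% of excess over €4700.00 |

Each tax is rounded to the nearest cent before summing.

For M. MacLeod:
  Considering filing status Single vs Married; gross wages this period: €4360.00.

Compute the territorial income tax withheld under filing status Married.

Territorial Income Tax (Married): taxable = €4360.00
  €117.50 + 7.3% × (€4360.00 − €2500.00) = €117.50 + 7.3% × €1860.00 = €253.28

€253.28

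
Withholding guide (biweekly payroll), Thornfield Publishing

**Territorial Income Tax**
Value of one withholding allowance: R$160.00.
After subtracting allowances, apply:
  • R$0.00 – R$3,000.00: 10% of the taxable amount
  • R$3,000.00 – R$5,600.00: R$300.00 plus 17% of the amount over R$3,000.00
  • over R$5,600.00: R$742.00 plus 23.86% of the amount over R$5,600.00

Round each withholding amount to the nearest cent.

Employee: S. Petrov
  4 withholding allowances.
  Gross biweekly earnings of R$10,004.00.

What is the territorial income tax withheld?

R$1,640.09

Territorial Income Tax: taxable = R$10,004.00 − 4×R$160.00 = R$9,364.00
  R$742.00 + 23.86% × (R$9,364.00 − R$5,600.00) = R$742.00 + 23.86% × R$3,764.00 = R$1,640.09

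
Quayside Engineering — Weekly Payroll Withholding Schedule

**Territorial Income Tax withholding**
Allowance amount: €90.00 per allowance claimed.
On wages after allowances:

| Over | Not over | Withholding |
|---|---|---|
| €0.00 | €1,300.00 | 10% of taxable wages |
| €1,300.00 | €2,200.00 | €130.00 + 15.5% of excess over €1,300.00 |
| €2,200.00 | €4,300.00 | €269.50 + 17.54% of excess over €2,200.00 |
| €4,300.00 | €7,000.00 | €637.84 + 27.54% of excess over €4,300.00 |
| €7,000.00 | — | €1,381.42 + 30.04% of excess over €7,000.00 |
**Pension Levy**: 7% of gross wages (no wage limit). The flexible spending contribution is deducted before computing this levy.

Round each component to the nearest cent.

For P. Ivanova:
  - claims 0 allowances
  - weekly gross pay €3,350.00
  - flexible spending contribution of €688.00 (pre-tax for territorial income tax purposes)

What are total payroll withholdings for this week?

€536.87

Territorial Income Tax: taxable = €3,350.00 − €688.00 = €2,662.00
  €269.50 + 17.54% × (€2,662.00 − €2,200.00) = €269.50 + 17.54% × €462.00 = €350.53
Pension Levy: 7% × €2,662.00 = €186.34
Total: €350.53 + €186.34 = €536.87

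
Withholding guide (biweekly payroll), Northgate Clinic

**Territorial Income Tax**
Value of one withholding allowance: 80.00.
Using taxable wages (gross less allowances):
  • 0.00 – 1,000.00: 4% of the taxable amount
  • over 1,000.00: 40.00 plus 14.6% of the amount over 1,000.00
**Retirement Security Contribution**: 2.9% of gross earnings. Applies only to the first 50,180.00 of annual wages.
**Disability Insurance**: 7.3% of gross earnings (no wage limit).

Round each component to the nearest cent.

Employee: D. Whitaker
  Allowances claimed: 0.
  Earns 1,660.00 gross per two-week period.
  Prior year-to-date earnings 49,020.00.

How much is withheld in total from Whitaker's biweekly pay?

Territorial Income Tax: taxable = 1,660.00
  40.00 + 14.6% × (1,660.00 − 1,000.00) = 40.00 + 14.6% × 660.00 = 136.36
Retirement Security Contribution: cap 50,180.00 − YTD 49,020.00 = 1,160.00 subject; 2.9% × 1,160.00 = 33.64
Disability Insurance: 7.3% × 1,660.00 = 121.18
Total: 136.36 + 33.64 + 121.18 = 291.18

291.18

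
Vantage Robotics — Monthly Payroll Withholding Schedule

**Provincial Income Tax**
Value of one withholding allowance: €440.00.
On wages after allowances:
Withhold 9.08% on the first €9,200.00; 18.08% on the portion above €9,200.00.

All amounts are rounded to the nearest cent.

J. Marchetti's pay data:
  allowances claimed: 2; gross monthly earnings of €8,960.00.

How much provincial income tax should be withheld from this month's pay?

Provincial Income Tax: taxable = €8,960.00 − 2×€440.00 = €8,080.00
  9.08% × €8,080.00 = €733.66

€733.66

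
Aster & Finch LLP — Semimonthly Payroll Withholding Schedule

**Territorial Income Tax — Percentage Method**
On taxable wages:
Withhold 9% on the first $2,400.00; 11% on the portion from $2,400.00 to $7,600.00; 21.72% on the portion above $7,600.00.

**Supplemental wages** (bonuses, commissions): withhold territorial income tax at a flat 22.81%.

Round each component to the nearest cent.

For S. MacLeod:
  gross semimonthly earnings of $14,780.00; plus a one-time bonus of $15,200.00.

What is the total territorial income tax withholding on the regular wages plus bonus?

Territorial Income Tax: taxable = $14,780.00
  $788.00 + 21.72% × ($14,780.00 − $7,600.00) = $788.00 + 21.72% × $7,180.00 = $2,347.50
Supplemental (22.81% flat on bonus): 22.81% × $15,200.00 = $3,467.12
Total territorial income tax: $2,347.50 + $3,467.12 = $5,814.62

$5,814.62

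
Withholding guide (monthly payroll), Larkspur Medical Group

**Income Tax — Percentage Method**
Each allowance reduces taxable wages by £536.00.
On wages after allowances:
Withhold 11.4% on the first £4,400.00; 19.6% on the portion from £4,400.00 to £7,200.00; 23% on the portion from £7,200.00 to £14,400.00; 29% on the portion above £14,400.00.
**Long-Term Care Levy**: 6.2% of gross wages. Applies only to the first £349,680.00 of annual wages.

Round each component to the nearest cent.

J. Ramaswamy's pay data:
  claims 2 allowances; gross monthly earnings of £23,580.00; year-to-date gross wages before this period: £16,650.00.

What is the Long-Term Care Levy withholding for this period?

Long-Term Care Levy: 6.2% × £23,580.00 = £1,461.96

£1,461.96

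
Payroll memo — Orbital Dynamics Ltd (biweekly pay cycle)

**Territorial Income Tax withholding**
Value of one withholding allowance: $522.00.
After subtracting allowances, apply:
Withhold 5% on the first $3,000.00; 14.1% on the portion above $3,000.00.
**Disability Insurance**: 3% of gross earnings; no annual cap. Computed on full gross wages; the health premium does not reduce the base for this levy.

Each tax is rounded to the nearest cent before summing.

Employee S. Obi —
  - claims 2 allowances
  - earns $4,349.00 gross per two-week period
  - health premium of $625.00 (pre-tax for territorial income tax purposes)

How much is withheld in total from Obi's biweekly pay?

$264.47

Territorial Income Tax: taxable = $4,349.00 − $625.00 − 2×$522.00 = $2,680.00
  5% × $2,680.00 = $134.00
Disability Insurance: 3% × $4,349.00 = $130.47
Total: $134.00 + $130.47 = $264.47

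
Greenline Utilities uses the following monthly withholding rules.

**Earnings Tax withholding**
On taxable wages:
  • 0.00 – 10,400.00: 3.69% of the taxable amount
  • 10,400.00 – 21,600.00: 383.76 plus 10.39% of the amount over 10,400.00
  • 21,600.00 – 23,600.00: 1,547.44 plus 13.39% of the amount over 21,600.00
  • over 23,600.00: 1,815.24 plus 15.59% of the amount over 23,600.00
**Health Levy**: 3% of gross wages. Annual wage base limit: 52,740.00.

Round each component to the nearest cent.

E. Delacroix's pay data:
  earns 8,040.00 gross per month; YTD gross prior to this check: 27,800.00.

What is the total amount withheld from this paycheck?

537.88

Earnings Tax: taxable = 8,040.00
  3.69% × 8,040.00 = 296.68
Health Levy: 3% × 8,040.00 = 241.20
Total: 296.68 + 241.20 = 537.88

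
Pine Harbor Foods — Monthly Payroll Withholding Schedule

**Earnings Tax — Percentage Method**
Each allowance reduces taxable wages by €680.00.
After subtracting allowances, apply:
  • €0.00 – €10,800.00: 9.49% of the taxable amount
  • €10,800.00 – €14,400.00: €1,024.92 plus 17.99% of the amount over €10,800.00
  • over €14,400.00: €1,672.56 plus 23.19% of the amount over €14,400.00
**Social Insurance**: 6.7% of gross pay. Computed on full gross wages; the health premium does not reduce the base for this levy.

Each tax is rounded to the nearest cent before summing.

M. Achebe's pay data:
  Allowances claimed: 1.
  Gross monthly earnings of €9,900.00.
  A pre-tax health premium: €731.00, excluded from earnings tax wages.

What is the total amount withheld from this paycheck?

Earnings Tax: taxable = €9,900.00 − €731.00 − 1×€680.00 = €8,489.00
  9.49% × €8,489.00 = €805.61
Social Insurance: 6.7% × €9,900.00 = €663.30
Total: €805.61 + €663.30 = €1,468.91

€1,468.91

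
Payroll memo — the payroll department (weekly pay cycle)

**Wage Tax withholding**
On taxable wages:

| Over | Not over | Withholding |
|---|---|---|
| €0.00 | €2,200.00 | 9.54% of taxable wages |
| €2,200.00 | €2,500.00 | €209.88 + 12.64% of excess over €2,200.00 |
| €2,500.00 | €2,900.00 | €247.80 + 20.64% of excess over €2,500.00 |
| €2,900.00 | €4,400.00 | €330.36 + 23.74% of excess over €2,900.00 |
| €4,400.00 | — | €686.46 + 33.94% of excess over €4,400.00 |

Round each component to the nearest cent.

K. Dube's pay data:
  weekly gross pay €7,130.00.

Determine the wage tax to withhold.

€1,613.02

Wage Tax: taxable = €7,130.00
  €686.46 + 33.94% × (€7,130.00 − €4,400.00) = €686.46 + 33.94% × €2,730.00 = €1,613.02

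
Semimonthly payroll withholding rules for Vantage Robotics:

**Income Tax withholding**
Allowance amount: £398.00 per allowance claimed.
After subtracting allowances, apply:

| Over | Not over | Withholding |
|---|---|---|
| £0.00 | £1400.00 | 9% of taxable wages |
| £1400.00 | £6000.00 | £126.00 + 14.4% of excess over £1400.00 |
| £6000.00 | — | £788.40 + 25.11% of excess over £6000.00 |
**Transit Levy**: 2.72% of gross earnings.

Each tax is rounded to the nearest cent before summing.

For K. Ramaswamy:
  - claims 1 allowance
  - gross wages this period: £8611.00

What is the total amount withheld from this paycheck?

Income Tax: taxable = £8611.00 − 1×£398.00 = £8213.00
  £788.40 + 25.11% × (£8213.00 − £6000.00) = £788.40 + 25.11% × £2213.00 = £1344.08
Transit Levy: 2.72% × £8611.00 = £234.22
Total: £1344.08 + £234.22 = £1578.30

£1578.30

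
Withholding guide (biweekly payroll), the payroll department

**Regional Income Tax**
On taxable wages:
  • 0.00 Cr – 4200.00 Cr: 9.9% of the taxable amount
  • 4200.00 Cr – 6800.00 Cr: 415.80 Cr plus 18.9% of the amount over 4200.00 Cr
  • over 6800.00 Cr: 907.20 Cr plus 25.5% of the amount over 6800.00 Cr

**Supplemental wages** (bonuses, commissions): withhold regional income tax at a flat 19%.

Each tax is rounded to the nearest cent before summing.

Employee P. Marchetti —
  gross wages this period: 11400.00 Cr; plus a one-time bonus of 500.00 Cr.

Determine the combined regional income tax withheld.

Regional Income Tax: taxable = 11400.00 Cr
  907.20 Cr + 25.5% × (11400.00 Cr − 6800.00 Cr) = 907.20 Cr + 25.5% × 4600.00 Cr = 2080.20 Cr
Supplemental (19% flat on bonus): 19% × 500.00 Cr = 95.00 Cr
Total regional income tax: 2080.20 Cr + 95.00 Cr = 2175.20 Cr

2175.20 Cr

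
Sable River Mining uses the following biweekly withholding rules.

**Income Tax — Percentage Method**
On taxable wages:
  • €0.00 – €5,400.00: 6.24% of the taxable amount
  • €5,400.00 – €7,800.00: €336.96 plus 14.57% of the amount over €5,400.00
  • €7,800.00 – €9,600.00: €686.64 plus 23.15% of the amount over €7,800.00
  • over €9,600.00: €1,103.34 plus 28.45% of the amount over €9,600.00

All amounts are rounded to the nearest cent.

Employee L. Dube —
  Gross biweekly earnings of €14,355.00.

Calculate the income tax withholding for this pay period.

Income Tax: taxable = €14,355.00
  €1,103.34 + 28.45% × (€14,355.00 − €9,600.00) = €1,103.34 + 28.45% × €4,755.00 = €2,456.14

€2,456.14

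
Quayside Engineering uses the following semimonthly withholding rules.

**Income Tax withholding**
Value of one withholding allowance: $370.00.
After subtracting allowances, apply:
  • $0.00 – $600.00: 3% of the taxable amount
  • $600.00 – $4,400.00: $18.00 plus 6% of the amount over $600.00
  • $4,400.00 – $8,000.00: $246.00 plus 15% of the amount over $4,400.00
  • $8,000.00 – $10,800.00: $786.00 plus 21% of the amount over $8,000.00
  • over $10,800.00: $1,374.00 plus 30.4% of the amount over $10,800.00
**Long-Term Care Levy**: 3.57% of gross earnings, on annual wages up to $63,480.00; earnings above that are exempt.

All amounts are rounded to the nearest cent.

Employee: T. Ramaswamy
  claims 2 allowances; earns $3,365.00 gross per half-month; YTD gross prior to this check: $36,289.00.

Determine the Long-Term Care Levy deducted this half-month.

$120.13

Long-Term Care Levy: 3.57% × $3,365.00 = $120.13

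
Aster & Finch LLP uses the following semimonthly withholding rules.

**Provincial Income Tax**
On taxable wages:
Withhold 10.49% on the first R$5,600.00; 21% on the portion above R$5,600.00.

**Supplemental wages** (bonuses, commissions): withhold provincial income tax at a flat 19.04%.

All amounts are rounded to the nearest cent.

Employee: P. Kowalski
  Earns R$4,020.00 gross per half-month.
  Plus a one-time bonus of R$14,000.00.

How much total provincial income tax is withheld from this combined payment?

R$3,087.30

Provincial Income Tax: taxable = R$4,020.00
  10.49% × R$4,020.00 = R$421.70
Supplemental (19.04% flat on bonus): 19.04% × R$14,000.00 = R$2,665.60
Total provincial income tax: R$421.70 + R$2,665.60 = R$3,087.30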